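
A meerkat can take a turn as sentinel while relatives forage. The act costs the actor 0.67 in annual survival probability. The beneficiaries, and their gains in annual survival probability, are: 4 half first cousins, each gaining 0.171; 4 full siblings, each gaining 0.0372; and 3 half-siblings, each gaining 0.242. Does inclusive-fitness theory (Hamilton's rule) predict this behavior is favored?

Hamilton's rule: the trait is favored when the sum of r·B over every recipient exceeds the actor's cost C.
r to a half first cousin = 1/16 (half first cousins share one grandparent — one path of length 4: r = (1/2)^4 = 1/16).
r to a full sibling = 0.5 (full sibs share both parents — two paths of length 2: r = 2·(1/2)^2 = 1/2).
r to a half-sibling = 1/4 (half-sibs share one parent — one path of length 2: r = (1/2)^2 = 1/4).
Summing one r·B term per recipient: 4·0.0625·0.171 + 4·0.5·0.0372 + 3·0.25·0.242 = 0.29865.
0.29865 < 0.67: the indirect benefit is less than the cost.

No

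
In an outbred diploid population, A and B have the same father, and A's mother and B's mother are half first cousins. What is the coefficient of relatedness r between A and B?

With two independent routes of shared ancestry, r is the sum of the two contributions.
A and B are related in two ways: half-sibs through their shared father (r = 1/4) and half second cousins through their mothers (r = 1/64).
r = 1/4 + 1/64 = 0.265625.

0.265625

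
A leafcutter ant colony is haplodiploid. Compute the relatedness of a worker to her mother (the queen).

0.5

One meiotic link between diploid queen and diploid daughter: r = 1/2.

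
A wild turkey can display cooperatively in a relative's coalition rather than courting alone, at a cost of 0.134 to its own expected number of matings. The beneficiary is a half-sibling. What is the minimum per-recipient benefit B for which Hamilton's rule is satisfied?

r to a half-sibling = 1/4 (half-sibs share one parent — one path of length 2: r = (1/2)^2 = 1/4).
Hamilton's rule with n recipients of equal r: n·r·B > C, so B > C/(n·r) = 0.134/(1·0.25) = 0.536.

0.536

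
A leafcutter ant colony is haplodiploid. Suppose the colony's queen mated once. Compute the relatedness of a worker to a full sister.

0.75

Haplodiploid full sisters inherit their father's entire haploid genome identically (contributing 1/2) and on average half of their mother's contribution (1/2 · 1/2 = 1/4); r = 1/2 + 1/4 = 3/4.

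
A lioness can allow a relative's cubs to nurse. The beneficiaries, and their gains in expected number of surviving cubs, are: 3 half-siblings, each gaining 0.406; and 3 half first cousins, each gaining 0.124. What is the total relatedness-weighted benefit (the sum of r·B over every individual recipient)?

0.32775

r to a half-sibling = 1/4 (half-sibs share one parent — one path of length 2: r = (1/2)^2 = 1/4).
r to a half first cousin = 1/16 (half first cousins share one grandparent — one path of length 4: r = (1/2)^4 = 1/16).
Summing one r·B term per recipient: 3·0.25·0.406 + 3·0.0625·0.124 = 0.32775.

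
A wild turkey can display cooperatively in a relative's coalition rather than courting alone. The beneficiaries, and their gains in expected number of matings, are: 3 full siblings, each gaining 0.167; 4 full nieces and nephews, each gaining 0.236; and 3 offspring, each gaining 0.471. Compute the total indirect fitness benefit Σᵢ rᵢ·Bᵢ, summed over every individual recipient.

1.193

r to a full sibling = 1/2 (full sibs share both parents — two paths of length 2: r = 2·(1/2)^2 = 1/2).
r to a full niece or nephew = 0.25 (full aunt/uncle↔niece/nephew: two paths of length 3 through the shared grandparent pair: r = 2·(1/2)^3 = 1/4).
r to an offspring = 1/2 (one parent–offspring link: r = (1/2)^1 = 1/2).
Summing one r·B term per recipient: 3·0.5·0.167 + 4·0.25·0.236 + 3·0.5·0.471 = 1.193.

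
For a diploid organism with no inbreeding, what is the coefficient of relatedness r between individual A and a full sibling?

0.5

Each parent–offspring link contributes a factor of 1/2, and independent paths through distinct common ancestors add.
Full sibs share both parents — two paths of length 2: r = 2·(1/2)^2 = 1/2.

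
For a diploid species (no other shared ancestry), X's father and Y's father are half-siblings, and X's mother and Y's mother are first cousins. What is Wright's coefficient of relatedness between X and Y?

0.09375

With two independent routes of shared ancestry, r is the sum of the two contributions.
X and Y are related in two ways: half first cousins through their fathers (r = 1/16) and second cousins through their mothers (r = 1/32).
r = 1/16 + 1/32 = 0.09375.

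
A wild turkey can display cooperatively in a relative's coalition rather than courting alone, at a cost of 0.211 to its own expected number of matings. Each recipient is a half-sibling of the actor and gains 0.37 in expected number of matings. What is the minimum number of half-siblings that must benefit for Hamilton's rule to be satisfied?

r to a half-sibling = 1/4 (half-sibs share one parent — one path of length 2: r = (1/2)^2 = 1/4).
Hamilton's rule: n·r·B > C  ⇒  n > C/(r·B) = 0.211/(0.25·0.37) = 2.281.
The smallest integer exceeding 2.281 is 3.

3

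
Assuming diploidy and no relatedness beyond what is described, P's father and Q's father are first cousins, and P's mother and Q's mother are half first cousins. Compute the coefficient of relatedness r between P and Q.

Wright's path rule: contributions from independent ancestry routes add.
P and Q are related in two ways: second cousins through their fathers (r = 1/32) and half second cousins through their mothers (r = 1/64).
r = 1/32 + 1/64 = 3/64 = 0.046875.

0.046875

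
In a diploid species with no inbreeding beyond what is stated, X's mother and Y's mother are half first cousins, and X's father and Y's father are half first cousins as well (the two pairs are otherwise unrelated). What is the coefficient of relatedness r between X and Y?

Independent pedigree routes through distinct common ancestors add.
X and Y are related in two ways: half second cousins through their mothers (r = 1/64) and half second cousins through their fathers (r = 1/64).
r = 1/64 + 1/64 = 1/32 = 0.03125.

0.03125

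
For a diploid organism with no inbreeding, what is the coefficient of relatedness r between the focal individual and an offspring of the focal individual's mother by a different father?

0.25

Each parent–offspring link contributes a factor of 1/2, and independent paths through distinct common ancestors add.
Half-sibs share one parent — one path of length 2: r = (1/2)^2 = 1/4.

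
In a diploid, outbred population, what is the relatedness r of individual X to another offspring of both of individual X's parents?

0.5

Each parent–offspring link contributes a factor of 1/2, and independent paths through distinct common ancestors add.
Full sibs share both parents — two paths of length 2: r = 2·(1/2)^2 = 1/2.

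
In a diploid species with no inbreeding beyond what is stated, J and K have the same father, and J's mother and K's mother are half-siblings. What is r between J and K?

Independent pedigree routes through distinct common ancestors add.
J and K are related in two ways: half-sibs through their shared father (r = 1/4) and half first cousins through their mothers (r = 1/16).
r = 1/4 + 1/16 = 5/16 = 0.3125.

0.3125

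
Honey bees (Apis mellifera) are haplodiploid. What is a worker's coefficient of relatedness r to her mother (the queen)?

One meiotic link between diploid queen and diploid daughter: r = 1/2.

0.5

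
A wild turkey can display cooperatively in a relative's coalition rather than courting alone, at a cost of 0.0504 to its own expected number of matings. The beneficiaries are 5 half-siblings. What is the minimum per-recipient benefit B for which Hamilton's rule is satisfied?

0.0403

r to a half-sibling = 0.25 (half-sibs share one parent — one path of length 2: r = (1/2)^2 = 1/4).
Hamilton's rule with n recipients of equal r: n·r·B > C, so B > C/(n·r) = 0.0504/(5·0.25) = 0.0403.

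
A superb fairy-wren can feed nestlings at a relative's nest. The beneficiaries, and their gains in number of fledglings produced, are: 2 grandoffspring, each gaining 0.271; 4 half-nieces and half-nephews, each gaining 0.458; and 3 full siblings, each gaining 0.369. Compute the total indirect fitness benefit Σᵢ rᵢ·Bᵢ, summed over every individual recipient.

0.918

r to a grandoffspring = 0.25 (two parent–offspring links: r = (1/2)^2 = 1/4).
r to a half-niece or half-nephew = 0.125 (half-aunt/uncle↔niece/nephew: one path of length 3: r = (1/2)^3 = 1/8).
r to a full sibling = 0.5 (full sibs share both parents — two paths of length 2: r = 2·(1/2)^2 = 1/2).
Summing one r·B term per recipient: 2·0.25·0.271 + 4·0.125·0.458 + 3·0.5·0.369 = 0.918.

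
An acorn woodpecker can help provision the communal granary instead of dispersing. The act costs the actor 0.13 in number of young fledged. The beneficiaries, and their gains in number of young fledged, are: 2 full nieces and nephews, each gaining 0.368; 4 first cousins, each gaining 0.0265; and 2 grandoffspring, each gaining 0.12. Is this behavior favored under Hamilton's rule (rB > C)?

Yes

Hamilton's rule: the trait is favored when the sum of r·B over every recipient exceeds the actor's cost C.
r to a full niece or nephew = 1/4 (full aunt/uncle↔niece/nephew: two paths of length 3 through the shared grandparent pair: r = 2·(1/2)^3 = 1/4).
r to a first cousin = 0.125 (first cousins share one grandparent pair — two paths of length 4: r = 2·(1/2)^4 = 1/8).
r to a grandoffspring = 1/4 (two parent–offspring links: r = (1/2)^2 = 1/4).
Summing one r·B term per recipient: 2·0.25·0.368 + 4·0.125·0.0265 + 2·0.25·0.12 = 0.25725.
0.25725 > 0.13: the indirect benefit exceeds the cost.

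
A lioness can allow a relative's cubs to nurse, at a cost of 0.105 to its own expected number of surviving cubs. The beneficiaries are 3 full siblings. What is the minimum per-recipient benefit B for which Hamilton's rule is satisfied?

0.07

r to a full sibling = 1/2 (full sibs share both parents — two paths of length 2: r = 2·(1/2)^2 = 1/2).
Hamilton's rule with n recipients of equal r: n·r·B > C, so B > C/(n·r) = 0.105/(3·0.5) = 0.07.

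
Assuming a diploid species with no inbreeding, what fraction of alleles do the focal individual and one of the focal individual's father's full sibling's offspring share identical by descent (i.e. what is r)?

Each parent–offspring link contributes a factor of 1/2, and independent paths through distinct common ancestors add.
First cousins share one grandparent pair — two paths of length 4: r = 2·(1/2)^4 = 1/8.

0.125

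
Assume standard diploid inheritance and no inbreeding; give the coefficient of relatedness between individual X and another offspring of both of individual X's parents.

Each parent–offspring link contributes a factor of 1/2, and independent paths through distinct common ancestors add.
Full sibs share both parents — two paths of length 2: r = 2·(1/2)^2 = 1/2.

0.5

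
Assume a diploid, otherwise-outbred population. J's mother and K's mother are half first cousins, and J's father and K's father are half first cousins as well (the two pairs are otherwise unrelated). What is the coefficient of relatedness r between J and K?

Wright's path rule: contributions from independent ancestry routes add.
J and K are related in two ways: half second cousins through their mothers (r = 1/64) and half second cousins through their fathers (r = 1/64).
r = 1/64 + 1/64 = 0.03125.

0.03125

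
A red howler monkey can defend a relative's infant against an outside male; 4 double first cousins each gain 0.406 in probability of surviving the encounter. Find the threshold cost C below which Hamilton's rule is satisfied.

0.406

r to a double first cousin = 1/4 (double first cousins share both grandparent pairs — four paths of length 4: r = 4·(1/2)^4 = 1/4).
Hamilton's rule: n·r·B > C, so the trait is favored while C < n·r·B = 4·0.25·0.406 = 0.406.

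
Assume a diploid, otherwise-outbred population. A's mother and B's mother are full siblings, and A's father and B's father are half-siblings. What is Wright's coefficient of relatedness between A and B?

With two independent routes of shared ancestry, r is the sum of the two contributions.
A and B are related in two ways: first cousins through their mothers (r = 1/8) and half first cousins through their fathers (r = 1/16).
r = 1/8 + 1/16 = 3/16 = 0.1875.

0.1875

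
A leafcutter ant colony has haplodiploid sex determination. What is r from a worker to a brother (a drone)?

0.25

Her haploid brother carries none of their father's genes and a random half of their mother's genome; that half matches the maternal half of her own genome with probability 1/2: r = 1/2 · 1/2 = 1/4.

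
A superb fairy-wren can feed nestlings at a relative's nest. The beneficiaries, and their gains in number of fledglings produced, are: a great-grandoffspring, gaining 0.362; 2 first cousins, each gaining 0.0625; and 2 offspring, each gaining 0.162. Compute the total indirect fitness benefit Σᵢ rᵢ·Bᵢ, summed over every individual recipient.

r to a great-grandoffspring = 1/8 (three parent–offspring links: r = (1/2)^3 = 1/8).
r to a first cousin = 1/8 (first cousins share one grandparent pair — two paths of length 4: r = 2·(1/2)^4 = 1/8).
r to an offspring = 1/2 (one parent–offspring link: r = (1/2)^1 = 1/2).
Summing one r·B term per recipient: 1·0.125·0.362 + 2·0.125·0.0625 + 2·0.5·0.162 = 0.222875.

0.222875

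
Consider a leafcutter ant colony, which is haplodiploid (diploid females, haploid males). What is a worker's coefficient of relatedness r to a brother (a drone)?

Her haploid brother carries none of their father's genes and a random half of their mother's genome; that half matches the maternal half of her own genome with probability 1/2: r = 1/2 · 1/2 = 1/4.

0.25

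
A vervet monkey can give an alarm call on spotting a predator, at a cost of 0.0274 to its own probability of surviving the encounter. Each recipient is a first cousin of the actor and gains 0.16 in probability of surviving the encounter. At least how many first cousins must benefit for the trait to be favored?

2

r to a first cousin = 0.125 (first cousins share one grandparent pair — two paths of length 4: r = 2·(1/2)^4 = 1/8).
Hamilton's rule: n·r·B > C  ⇒  n > C/(r·B) = 0.0274/(0.125·0.16) = 1.37.
The smallest integer exceeding 1.37 is 2.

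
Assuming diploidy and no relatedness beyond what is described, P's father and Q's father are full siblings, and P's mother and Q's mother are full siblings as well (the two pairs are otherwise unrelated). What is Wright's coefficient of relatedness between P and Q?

Independent pedigree routes through distinct common ancestors add.
P and Q are related in two ways: first cousins through their fathers (r = 1/8) and first cousins through their mothers (r = 1/8) — i.e. double first cousins.
r = 1/8 + 1/8 = 1/4 = 0.25.

0.25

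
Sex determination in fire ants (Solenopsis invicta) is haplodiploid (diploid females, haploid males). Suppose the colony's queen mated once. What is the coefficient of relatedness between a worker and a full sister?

Haplodiploid full sisters inherit their father's entire haploid genome identically (contributing 1/2) and on average half of their mother's contribution (1/2 · 1/2 = 1/4); r = 1/2 + 1/4 = 3/4.

0.75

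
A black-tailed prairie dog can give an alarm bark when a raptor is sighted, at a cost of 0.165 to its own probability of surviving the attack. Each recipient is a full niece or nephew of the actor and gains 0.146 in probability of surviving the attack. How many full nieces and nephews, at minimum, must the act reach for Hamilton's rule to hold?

5

r to a full niece or nephew = 1/4 (full aunt/uncle↔niece/nephew: two paths of length 3 through the shared grandparent pair: r = 2·(1/2)^3 = 1/4).
Hamilton's rule: n·r·B > C  ⇒  n > C/(r·B) = 0.165/(0.25·0.146) = 4.521.
The smallest integer exceeding 4.521 is 5.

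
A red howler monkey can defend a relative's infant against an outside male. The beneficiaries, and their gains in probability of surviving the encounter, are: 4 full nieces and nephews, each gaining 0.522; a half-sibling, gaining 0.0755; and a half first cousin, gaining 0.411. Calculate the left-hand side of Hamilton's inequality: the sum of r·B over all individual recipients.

0.5665625

r to a full niece or nephew = 1/4 (full aunt/uncle↔niece/nephew: two paths of length 3 through the shared grandparent pair: r = 2·(1/2)^3 = 1/4).
r to a half-sibling = 0.25 (half-sibs share one parent — one path of length 2: r = (1/2)^2 = 1/4).
r to a half first cousin = 1/16 (half first cousins share one grandparent — one path of length 4: r = (1/2)^4 = 1/16).
Summing one r·B term per recipient: 4·0.25·0.522 + 1·0.25·0.0755 + 1·0.0625·0.411 = 0.5665625.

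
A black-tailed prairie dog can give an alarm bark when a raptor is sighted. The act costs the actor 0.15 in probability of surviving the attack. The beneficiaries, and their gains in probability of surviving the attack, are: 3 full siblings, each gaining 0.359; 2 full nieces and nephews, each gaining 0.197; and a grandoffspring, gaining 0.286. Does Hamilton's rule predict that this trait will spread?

Hamilton's rule: the trait is favored when the sum of r·B over every recipient exceeds the actor's cost C.
r to a full sibling = 0.5 (full sibs share both parents — two paths of length 2: r = 2·(1/2)^2 = 1/2).
r to a full niece or nephew = 0.25 (full aunt/uncle↔niece/nephew: two paths of length 3 through the shared grandparent pair: r = 2·(1/2)^3 = 1/4).
r to a grandoffspring = 0.25 (two parent–offspring links: r = (1/2)^2 = 1/4).
Summing one r·B term per recipient: 3·0.5·0.359 + 2·0.25·0.197 + 1·0.25·0.286 = 0.7085.
0.7085 > 0.15: the indirect benefit exceeds the cost.

Yes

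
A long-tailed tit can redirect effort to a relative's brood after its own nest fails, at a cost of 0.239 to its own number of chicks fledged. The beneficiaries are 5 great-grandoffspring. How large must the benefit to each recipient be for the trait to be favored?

0.3824

r to a great-grandoffspring = 1/8 (three parent–offspring links: r = (1/2)^3 = 1/8).
Hamilton's rule with n recipients of equal r: n·r·B > C, so B > C/(n·r) = 0.239/(5·0.125) = 0.3824.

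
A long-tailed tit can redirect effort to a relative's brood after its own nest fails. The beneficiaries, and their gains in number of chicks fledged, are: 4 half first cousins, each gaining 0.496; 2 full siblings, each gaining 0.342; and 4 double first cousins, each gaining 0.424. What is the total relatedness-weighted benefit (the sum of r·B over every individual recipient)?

0.89

r to a half first cousin = 1/16 (half first cousins share one grandparent — one path of length 4: r = (1/2)^4 = 1/16).
r to a full sibling = 0.5 (full sibs share both parents — two paths of length 2: r = 2·(1/2)^2 = 1/2).
r to a double first cousin = 0.25 (double first cousins share both grandparent pairs — four paths of length 4: r = 4·(1/2)^4 = 1/4).
Summing one r·B term per recipient: 4·0.0625·0.496 + 2·0.5·0.342 + 4·0.25·0.424 = 0.89.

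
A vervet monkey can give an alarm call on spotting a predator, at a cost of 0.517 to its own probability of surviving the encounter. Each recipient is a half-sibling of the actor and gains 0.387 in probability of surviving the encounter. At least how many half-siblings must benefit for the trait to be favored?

6

r to a half-sibling = 1/4 (half-sibs share one parent — one path of length 2: r = (1/2)^2 = 1/4).
Hamilton's rule: n·r·B > C  ⇒  n > C/(r·B) = 0.517/(0.25·0.387) = 5.344.
The smallest integer exceeding 5.344 is 6.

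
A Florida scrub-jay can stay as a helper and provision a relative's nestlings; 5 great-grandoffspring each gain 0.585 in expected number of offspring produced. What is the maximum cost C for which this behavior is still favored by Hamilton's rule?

r to a great-grandoffspring = 1/8 (three parent–offspring links: r = (1/2)^3 = 1/8).
Hamilton's rule: n·r·B > C, so the trait is favored while C < n·r·B = 5·0.125·0.585 = 0.365625.

0.365625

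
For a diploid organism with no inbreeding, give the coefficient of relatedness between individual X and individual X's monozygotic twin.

1

Each parent–offspring link contributes a factor of 1/2, and independent paths through distinct common ancestors add.
Monozygotic twins share every allele identical by descent: r = 1.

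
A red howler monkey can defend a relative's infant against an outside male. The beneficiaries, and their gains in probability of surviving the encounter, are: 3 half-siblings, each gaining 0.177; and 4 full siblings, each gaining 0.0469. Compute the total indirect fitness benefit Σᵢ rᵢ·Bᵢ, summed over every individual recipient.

0.22655

r to a half-sibling = 0.25 (half-sibs share one parent — one path of length 2: r = (1/2)^2 = 1/4).
r to a full sibling = 1/2 (full sibs share both parents — two paths of length 2: r = 2·(1/2)^2 = 1/2).
Summing one r·B term per recipient: 3·0.25·0.177 + 4·0.5·0.0469 = 0.22655.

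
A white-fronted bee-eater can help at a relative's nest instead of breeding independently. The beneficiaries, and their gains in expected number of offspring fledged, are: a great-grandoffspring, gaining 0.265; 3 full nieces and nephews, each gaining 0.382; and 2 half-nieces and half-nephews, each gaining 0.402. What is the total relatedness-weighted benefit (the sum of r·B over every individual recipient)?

0.420125

r to a great-grandoffspring = 0.125 (three parent–offspring links: r = (1/2)^3 = 1/8).
r to a full niece or nephew = 1/4 (full aunt/uncle↔niece/nephew: two paths of length 3 through the shared grandparent pair: r = 2·(1/2)^3 = 1/4).
r to a half-niece or half-nephew = 1/8 (half-aunt/uncle↔niece/nephew: one path of length 3: r = (1/2)^3 = 1/8).
Summing one r·B term per recipient: 1·0.125·0.265 + 3·0.25·0.382 + 2·0.125·0.402 = 0.420125.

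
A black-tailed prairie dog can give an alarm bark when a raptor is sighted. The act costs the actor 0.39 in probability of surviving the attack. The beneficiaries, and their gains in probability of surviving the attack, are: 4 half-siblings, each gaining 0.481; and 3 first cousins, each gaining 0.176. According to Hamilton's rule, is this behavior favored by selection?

Hamilton's rule: the trait is favored when the sum of r·B over every recipient exceeds the actor's cost C.
r to a half-sibling = 0.25 (half-sibs share one parent — one path of length 2: r = (1/2)^2 = 1/4).
r to a first cousin = 0.125 (first cousins share one grandparent pair — two paths of length 4: r = 2·(1/2)^4 = 1/8).
Summing one r·B term per recipient: 4·0.25·0.481 + 3·0.125·0.176 = 0.547.
0.547 > 0.39: the indirect benefit exceeds the cost.

Yes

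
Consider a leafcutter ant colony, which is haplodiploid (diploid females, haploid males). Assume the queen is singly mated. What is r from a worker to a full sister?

Haplodiploid full sisters inherit their father's entire haploid genome identically (contributing 1/2) and on average half of their mother's contribution (1/2 · 1/2 = 1/4); r = 1/2 + 1/4 = 3/4.

0.75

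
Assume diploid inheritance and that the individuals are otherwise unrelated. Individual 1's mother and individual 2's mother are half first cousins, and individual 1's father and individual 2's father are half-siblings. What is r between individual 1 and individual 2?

Wright's path rule: contributions from independent ancestry routes add.
Individual 1 and individual 2 are related in two ways: half second cousins through their mothers (r = 1/64) and half first cousins through their fathers (r = 1/16).
r = 1/64 + 1/16 = 5/64 = 0.078125.

0.078125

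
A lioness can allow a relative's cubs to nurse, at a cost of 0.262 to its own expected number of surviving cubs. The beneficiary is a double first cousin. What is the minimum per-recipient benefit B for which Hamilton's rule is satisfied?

1.048

r to a double first cousin = 0.25 (double first cousins share both grandparent pairs — four paths of length 4: r = 4·(1/2)^4 = 1/4).
Hamilton's rule with n recipients of equal r: n·r·B > C, so B > C/(n·r) = 0.262/(1·0.25) = 1.048.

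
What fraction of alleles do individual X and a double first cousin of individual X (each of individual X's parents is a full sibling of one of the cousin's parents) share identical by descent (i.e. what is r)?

0.25

Each parent–offspring link contributes a factor of 1/2, and independent paths through distinct common ancestors add.
Double first cousins share both grandparent pairs — four paths of length 4: r = 4·(1/2)^4 = 1/4.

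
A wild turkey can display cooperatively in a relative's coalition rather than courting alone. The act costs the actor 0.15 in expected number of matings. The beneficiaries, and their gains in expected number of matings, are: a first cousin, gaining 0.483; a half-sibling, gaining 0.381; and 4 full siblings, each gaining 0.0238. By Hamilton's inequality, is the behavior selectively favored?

Hamilton's rule: the trait is favored when the sum of r·B over every recipient exceeds the actor's cost C.
r to a first cousin = 1/8 (first cousins share one grandparent pair — two paths of length 4: r = 2·(1/2)^4 = 1/8).
r to a half-sibling = 0.25 (half-sibs share one parent — one path of length 2: r = (1/2)^2 = 1/4).
r to a full sibling = 1/2 (full sibs share both parents — two paths of length 2: r = 2·(1/2)^2 = 1/2).
Summing one r·B term per recipient: 1·0.125·0.483 + 1·0.25·0.381 + 4·0.5·0.0238 = 0.203225.
0.203225 > 0.15: the indirect benefit exceeds the cost.

Yes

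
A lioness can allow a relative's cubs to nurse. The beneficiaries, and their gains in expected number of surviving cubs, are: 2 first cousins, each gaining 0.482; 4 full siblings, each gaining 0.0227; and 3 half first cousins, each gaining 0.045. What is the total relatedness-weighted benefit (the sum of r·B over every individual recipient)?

0.1743375

r to a first cousin = 1/8 (first cousins share one grandparent pair — two paths of length 4: r = 2·(1/2)^4 = 1/8).
r to a full sibling = 1/2 (full sibs share both parents — two paths of length 2: r = 2·(1/2)^2 = 1/2).
r to a half first cousin = 0.0625 (half first cousins share one grandparent — one path of length 4: r = (1/2)^4 = 1/16).
Summing one r·B term per recipient: 2·0.125·0.482 + 4·0.5·0.0227 + 3·0.0625·0.045 = 0.1743375.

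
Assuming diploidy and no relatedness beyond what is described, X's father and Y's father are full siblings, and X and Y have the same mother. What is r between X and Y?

Relatedness sums over independent paths through distinct common ancestors.
X and Y are related in two ways: first cousins through their fathers (r = 1/8) and half-sibs through their shared mother (r = 1/4).
r = 1/8 + 1/4 = 3/8 = 0.375.

0.375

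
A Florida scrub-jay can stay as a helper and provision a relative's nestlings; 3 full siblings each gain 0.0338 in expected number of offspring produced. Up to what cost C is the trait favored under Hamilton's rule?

0.0507

r to a full sibling = 1/2 (full sibs share both parents — two paths of length 2: r = 2·(1/2)^2 = 1/2).
Hamilton's rule: n·r·B > C, so the trait is favored while C < n·r·B = 3·0.5·0.0338 = 0.0507.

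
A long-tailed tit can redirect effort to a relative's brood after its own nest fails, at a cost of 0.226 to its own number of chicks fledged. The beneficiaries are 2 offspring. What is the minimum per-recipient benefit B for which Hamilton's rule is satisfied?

0.226

r to an offspring = 1/2 (one parent–offspring link: r = (1/2)^1 = 1/2).
Hamilton's rule with n recipients of equal r: n·r·B > C, so B > C/(n·r) = 0.226/(2·0.5) = 0.226.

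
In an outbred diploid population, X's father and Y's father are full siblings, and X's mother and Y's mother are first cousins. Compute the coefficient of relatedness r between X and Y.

0.15625

With two independent routes of shared ancestry, r is the sum of the two contributions.
X and Y are related in two ways: first cousins through their fathers (r = 1/8) and second cousins through their mothers (r = 1/32).
r = 1/8 + 1/32 = 5/32 = 0.15625.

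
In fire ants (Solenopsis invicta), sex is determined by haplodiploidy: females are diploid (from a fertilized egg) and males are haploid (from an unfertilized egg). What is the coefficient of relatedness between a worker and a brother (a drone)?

0.25

Her haploid brother carries none of their father's genes and a random half of their mother's genome; that half matches the maternal half of her own genome with probability 1/2: r = 1/2 · 1/2 = 1/4.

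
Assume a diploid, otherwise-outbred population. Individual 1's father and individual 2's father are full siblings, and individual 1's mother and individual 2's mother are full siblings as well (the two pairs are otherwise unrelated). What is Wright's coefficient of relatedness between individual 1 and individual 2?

0.25

With two independent routes of shared ancestry, r is the sum of the two contributions.
Individual 1 and individual 2 are related in two ways: first cousins through their fathers (r = 1/8) and first cousins through their mothers (r = 1/8) — i.e. double first cousins.
r = 1/8 + 1/8 = 1/4 = 0.25.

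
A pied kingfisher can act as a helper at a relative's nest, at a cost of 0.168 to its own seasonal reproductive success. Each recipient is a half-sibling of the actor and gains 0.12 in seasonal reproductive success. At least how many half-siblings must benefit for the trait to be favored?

6

r to a half-sibling = 1/4 (half-sibs share one parent — one path of length 2: r = (1/2)^2 = 1/4).
Hamilton's rule: n·r·B > C  ⇒  n > C/(r·B) = 0.168/(0.25·0.12) = 5.6.
The smallest integer exceeding 5.6 is 6.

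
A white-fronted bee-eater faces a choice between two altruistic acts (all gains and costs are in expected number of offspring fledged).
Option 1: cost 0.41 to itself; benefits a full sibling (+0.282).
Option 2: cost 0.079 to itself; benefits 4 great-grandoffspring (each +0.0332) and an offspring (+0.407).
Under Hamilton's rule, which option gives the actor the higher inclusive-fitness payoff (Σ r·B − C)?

Option 2

Option 1: r to a full sibling = 0.5.
Option 1: Σ r·B − C = (1·0.5·0.282) − 0.41 = -0.269.
Option 2: r to a great-grandoffspring = 0.125.
Option 2: r to an offspring = 0.5.
Option 2: Σ r·B − C = (4·0.125·0.0332 + 1·0.5·0.407) − 0.079 = 0.1411.
Option 2 has the higher net inclusive-fitness payoff.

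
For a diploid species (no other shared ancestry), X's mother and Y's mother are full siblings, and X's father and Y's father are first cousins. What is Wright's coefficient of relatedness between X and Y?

Wright's path rule: contributions from independent ancestry routes add.
X and Y are related in two ways: first cousins through their mothers (r = 1/8) and second cousins through their fathers (r = 1/32).
r = 1/8 + 1/32 = 5/32 = 0.15625.

0.15625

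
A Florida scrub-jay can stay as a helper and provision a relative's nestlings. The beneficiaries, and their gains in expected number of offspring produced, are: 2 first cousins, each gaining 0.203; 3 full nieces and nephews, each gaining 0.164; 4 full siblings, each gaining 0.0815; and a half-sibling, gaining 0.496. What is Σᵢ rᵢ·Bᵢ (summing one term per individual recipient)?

r to a first cousin = 1/8 (first cousins share one grandparent pair — two paths of length 4: r = 2·(1/2)^4 = 1/8).
r to a full niece or nephew = 1/4 (full aunt/uncle↔niece/nephew: two paths of length 3 through the shared grandparent pair: r = 2·(1/2)^3 = 1/4).
r to a full sibling = 1/2 (full sibs share both parents — two paths of length 2: r = 2·(1/2)^2 = 1/2).
r to a half-sibling = 1/4 (half-sibs share one parent — one path of length 2: r = (1/2)^2 = 1/4).
Summing one r·B term per recipient: 2·0.125·0.203 + 3·0.25·0.164 + 4·0.5·0.0815 + 1·0.25·0.496 = 0.46075.

0.46075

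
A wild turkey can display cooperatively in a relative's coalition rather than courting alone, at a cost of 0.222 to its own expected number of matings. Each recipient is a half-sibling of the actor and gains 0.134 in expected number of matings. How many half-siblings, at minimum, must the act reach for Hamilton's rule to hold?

7

r to a half-sibling = 1/4 (half-sibs share one parent — one path of length 2: r = (1/2)^2 = 1/4).
Hamilton's rule: n·r·B > C  ⇒  n > C/(r·B) = 0.222/(0.25·0.134) = 6.627.
The smallest integer exceeding 6.627 is 7.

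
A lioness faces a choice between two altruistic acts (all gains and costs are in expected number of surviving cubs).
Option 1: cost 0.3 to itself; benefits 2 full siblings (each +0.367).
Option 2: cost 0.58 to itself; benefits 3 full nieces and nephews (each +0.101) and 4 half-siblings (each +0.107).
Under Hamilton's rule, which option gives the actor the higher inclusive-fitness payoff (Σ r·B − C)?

Option 1

Option 1: r to a full sibling = 0.5.
Option 1: Σ r·B − C = (2·0.5·0.367) − 0.3 = 0.067.
Option 2: r to a full niece or nephew = 0.25.
Option 2: r to a half-sibling = 0.25.
Option 2: Σ r·B − C = (3·0.25·0.101 + 4·0.25·0.107) − 0.58 = -0.39725.
Option 1 has the higher net inclusive-fitness payoff.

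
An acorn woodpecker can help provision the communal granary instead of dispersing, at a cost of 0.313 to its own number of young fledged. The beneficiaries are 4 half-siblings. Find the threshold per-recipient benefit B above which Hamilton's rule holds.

r to a half-sibling = 0.25 (half-sibs share one parent — one path of length 2: r = (1/2)^2 = 1/4).
Hamilton's rule with n recipients of equal r: n·r·B > C, so B > C/(n·r) = 0.313/(4·0.25) = 0.313.

0.313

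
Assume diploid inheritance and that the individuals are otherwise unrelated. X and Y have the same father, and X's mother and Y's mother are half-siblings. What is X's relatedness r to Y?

With two independent routes of shared ancestry, r is the sum of the two contributions.
X and Y are related in two ways: half-sibs through their shared father (r = 1/4) and half first cousins through their mothers (r = 1/16).
r = 1/4 + 1/16 = 0.3125.

0.3125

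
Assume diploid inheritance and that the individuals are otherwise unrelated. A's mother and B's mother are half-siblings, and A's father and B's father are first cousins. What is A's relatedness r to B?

Wright's path rule: contributions from independent ancestry routes add.
A and B are related in two ways: half first cousins through their mothers (r = 1/16) and second cousins through their fathers (r = 1/32).
r = 1/16 + 1/32 = 0.09375.

0.09375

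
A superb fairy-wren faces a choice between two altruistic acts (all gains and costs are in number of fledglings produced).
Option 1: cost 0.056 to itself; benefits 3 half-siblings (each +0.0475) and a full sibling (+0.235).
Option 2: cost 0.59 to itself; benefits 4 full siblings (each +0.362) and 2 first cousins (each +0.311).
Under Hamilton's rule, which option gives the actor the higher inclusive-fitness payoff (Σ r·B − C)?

Option 2

Option 1: r to a half-sibling = 0.25.
Option 1: r to a full sibling = 0.5.
Option 1: Σ r·B − C = (3·0.25·0.0475 + 1·0.5·0.235) − 0.056 = 0.097125.
Option 2: r to a full sibling = 0.5.
Option 2: r to a first cousin = 0.125.
Option 2: Σ r·B − C = (4·0.5·0.362 + 2·0.125·0.311) − 0.59 = 0.21175.
Option 2 has the higher net inclusive-fitness payoff.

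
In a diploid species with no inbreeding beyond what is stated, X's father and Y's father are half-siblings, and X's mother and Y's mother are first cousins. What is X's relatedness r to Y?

With two independent routes of shared ancestry, r is the sum of the two contributions.
X and Y are related in two ways: half first cousins through their fathers (r = 1/16) and second cousins through their mothers (r = 1/32).
r = 1/16 + 1/32 = 3/32 = 0.09375.

0.09375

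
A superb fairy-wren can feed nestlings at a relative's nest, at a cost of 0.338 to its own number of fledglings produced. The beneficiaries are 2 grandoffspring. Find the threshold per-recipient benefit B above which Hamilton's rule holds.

r to a grandoffspring = 0.25 (two parent–offspring links: r = (1/2)^2 = 1/4).
Hamilton's rule with n recipients of equal r: n·r·B > C, so B > C/(n·r) = 0.338/(2·0.25) = 0.676.

0.676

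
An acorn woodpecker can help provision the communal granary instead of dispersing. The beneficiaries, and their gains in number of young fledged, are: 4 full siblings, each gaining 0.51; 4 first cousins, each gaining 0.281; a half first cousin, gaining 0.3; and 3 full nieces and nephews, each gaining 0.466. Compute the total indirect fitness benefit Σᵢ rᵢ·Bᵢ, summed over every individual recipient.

1.52875

r to a full sibling = 1/2 (full sibs share both parents — two paths of length 2: r = 2·(1/2)^2 = 1/2).
r to a first cousin = 1/8 (first cousins share one grandparent pair — two paths of length 4: r = 2·(1/2)^4 = 1/8).
r to a half first cousin = 1/16 (half first cousins share one grandparent — one path of length 4: r = (1/2)^4 = 1/16).
r to a full niece or nephew = 0.25 (full aunt/uncle↔niece/nephew: two paths of length 3 through the shared grandparent pair: r = 2·(1/2)^3 = 1/4).
Summing one r·B term per recipient: 4·0.5·0.51 + 4·0.125·0.281 + 1·0.0625·0.3 + 3·0.25·0.466 = 1.52875.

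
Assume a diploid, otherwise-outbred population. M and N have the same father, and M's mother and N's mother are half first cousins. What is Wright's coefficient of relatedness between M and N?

With two independent routes of shared ancestry, r is the sum of the two contributions.
M and N are related in two ways: half-sibs through their shared father (r = 1/4) and half second cousins through their mothers (r = 1/64).
r = 1/4 + 1/64 = 0.265625.

0.265625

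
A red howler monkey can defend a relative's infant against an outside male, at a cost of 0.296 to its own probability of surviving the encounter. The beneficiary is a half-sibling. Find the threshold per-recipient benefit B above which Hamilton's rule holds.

1.184

r to a half-sibling = 0.25 (half-sibs share one parent — one path of length 2: r = (1/2)^2 = 1/4).
Hamilton's rule with n recipients of equal r: n·r·B > C, so B > C/(n·r) = 0.296/(1·0.25) = 1.184.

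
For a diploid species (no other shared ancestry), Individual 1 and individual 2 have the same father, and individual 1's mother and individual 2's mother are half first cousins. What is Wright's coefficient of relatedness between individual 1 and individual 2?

0.265625

Independent pedigree routes through distinct common ancestors add.
Individual 1 and individual 2 are related in two ways: half-sibs through their shared father (r = 1/4) and half second cousins through their mothers (r = 1/64).
r = 1/4 + 1/64 = 0.265625.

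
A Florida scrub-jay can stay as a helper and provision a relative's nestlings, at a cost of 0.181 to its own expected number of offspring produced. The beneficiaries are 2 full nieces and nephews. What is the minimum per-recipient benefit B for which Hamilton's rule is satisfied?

0.362

r to a full niece or nephew = 1/4 (full aunt/uncle↔niece/nephew: two paths of length 3 through the shared grandparent pair: r = 2·(1/2)^3 = 1/4).
Hamilton's rule with n recipients of equal r: n·r·B > C, so B > C/(n·r) = 0.181/(2·0.25) = 0.362.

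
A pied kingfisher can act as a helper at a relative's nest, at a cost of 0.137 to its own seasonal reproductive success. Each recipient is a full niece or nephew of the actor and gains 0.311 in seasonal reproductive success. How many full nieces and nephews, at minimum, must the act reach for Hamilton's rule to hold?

r to a full niece or nephew = 0.25 (full aunt/uncle↔niece/nephew: two paths of length 3 through the shared grandparent pair: r = 2·(1/2)^3 = 1/4).
Hamilton's rule: n·r·B > C  ⇒  n > C/(r·B) = 0.137/(0.25·0.311) = 1.762.
The smallest integer exceeding 1.762 is 2.

2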